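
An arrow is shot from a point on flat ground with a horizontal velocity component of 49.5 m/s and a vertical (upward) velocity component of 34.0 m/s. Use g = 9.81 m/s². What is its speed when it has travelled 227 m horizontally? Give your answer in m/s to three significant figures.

x = vₓ t ⇒ t = 227/49.50 = 4.586 s.
Vertical velocity there: v_y = v_y0 − g t = 34.00 − 9.81 × 4.586 = −10.99 m/s.
Speed: √(vₓ² + v_y²) = √(49.50² + 10.99²) = 50.70 m/s.

50.7 m/s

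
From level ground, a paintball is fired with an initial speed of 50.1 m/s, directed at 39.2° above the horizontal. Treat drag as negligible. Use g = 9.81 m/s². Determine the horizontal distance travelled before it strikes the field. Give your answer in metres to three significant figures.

251 m

vₓ = 50.10 cos 39.2° = 38.82 m/s; v_y0 = 50.10 sin 39.2° = 31.66 m/s.
Time aloft: T = 2 v_y0 / g = 2 × 31.66 / 9.81 = 6.456 s.
Horizontal distance R = vₓ T = 38.82 × 6.456 = 250.6 m.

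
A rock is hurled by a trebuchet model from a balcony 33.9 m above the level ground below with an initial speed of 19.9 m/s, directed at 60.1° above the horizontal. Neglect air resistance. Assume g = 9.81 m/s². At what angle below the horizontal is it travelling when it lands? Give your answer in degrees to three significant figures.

72.3°

Horizontal component vₓ = 19.90 cos 60.1° = 9.920 m/s; vertical v_y0 = 19.90 sin 60.1° = 17.25 m/s.
The projectile lands when y = 33.9 + (17.25) t − ½·9.81·t² = 0. Positive root: t = (17.25 + √(17.25² + 2·9.81·33.9)) / 9.81 = (17.25 + 31.03) / 9.81 = 4.921 s.
At impact: v_y = v_y0 − g t = −31.03 m/s; vₓ = 9.920 m/s.
Angle below horizontal: arctan(|v_y|/vₓ) = arctan(31.03/9.920) = 72.27°.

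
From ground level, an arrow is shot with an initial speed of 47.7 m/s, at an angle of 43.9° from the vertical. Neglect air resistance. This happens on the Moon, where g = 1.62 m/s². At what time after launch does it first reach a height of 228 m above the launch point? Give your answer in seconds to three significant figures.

vₓ = 47.70 sin 43.9° = 33.08 m/s; v_y0 = 47.70 cos 43.9° = 34.37 m/s.
Height y(t) = 34.37 t − 0.8100 t² = 228 gives 0.8100 t² − 34.37 t + 228 = 0.
t = [34.37 ± √(34.37² − 2·1.62·228)] / 1.62 = (34.37 ± 21.04) / 1.62, so t = 8.230 s or t = 34.20 s.
The first (ascending) time is 8.230 s.

8.23 s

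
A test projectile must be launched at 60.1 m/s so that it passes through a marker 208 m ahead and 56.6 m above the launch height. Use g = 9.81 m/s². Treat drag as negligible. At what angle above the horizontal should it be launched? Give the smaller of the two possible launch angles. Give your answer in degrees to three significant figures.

Trajectory: y = x tanθ − g x² (1 + tan²θ)/(2v₀²). With x = 208, y = 56.6, v₀ = 60.1, g = 9.81:
58.75 tan²θ − 208 tanθ + (115.4) = 0.
tanθ = [208 ± √(208² − 4 × 58.75 × (115.4))] / (2 × 58.75) = (208 ± 127.1) / 117.5, giving tanθ = 0.6884 or 2.852.
θ = 34.55° or 70.68°; the smaller is 34.55°.

34.5°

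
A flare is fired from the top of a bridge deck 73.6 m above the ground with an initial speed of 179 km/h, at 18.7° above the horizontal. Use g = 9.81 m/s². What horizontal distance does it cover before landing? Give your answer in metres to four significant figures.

274.4 m

Convert: 179 km/h = 179/3.6 = 49.72 m/s.
Horizontal component vₓ = 49.72 cos 18.7° = 47.10 m/s; vertical v_y0 = 49.72 sin 18.7° = 15.94 m/s.
Vertical motion (up positive, ground at y = 0): 4.905 t² − (15.94) t − 73.6 = 0, so t = (15.94 + √(15.94² + 2·9.81·73.6)) / 9.81 = (15.94 + 41.21) / 9.81 = 5.826 s.
Horizontal distance: R = vₓ t = 47.10 × 5.826 = 274.4 m.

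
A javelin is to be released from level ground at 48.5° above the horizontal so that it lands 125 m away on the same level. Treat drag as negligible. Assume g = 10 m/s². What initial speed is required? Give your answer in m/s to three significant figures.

35.5 m/s

On level ground R = v₀² sin 2θ / g ⇒ v₀ = √(gR / sin 2θ).
v₀ = √(10.0 × 125 / sin 97.00°) = √(1250 / 0.9925) = √1259.4 = 35.49 m/s.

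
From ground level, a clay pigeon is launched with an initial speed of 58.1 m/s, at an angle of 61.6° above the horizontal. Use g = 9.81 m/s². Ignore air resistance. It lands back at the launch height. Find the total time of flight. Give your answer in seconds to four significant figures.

10.42 s

Horizontal component vₓ = 58.10 cos 61.6° = 27.63 m/s; vertical v_y0 = 58.10 sin 61.6° = 51.11 m/s.
It returns to y = 0 when t = 2 v_y0 / g = 2(51.11)/9.81 = 10.42 s.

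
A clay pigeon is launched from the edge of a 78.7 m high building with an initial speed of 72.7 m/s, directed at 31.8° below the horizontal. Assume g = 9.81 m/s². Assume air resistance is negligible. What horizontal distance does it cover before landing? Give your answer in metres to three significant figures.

vₓ = 72.70 cos 31.8° = 61.79 m/s; v_y0 = −38.31 m/s (downward).
With up positive and y = 0 at the ground: y(t) = 78.7 + (−38.31) t − 4.905 t². Setting y = 0 and taking the positive root: t = [−38.31 + √(38.31² + 2·9.81·78.7)] / 9.81 = (−38.31 + 54.88) / 9.81 = 1.689 s.
Horizontal distance: R = vₓ t = 61.79 × 1.689 = 104.4 m.

104 m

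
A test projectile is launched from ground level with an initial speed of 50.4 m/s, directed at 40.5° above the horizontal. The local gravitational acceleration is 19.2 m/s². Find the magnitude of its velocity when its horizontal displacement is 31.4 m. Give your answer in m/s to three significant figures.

41.9 m/s

Components: vₓ = 50.40 cos 40.5° = 38.32 m/s, v_y0 = 50.40 sin 40.5° = 32.73 m/s.
Time to reach x = 31.4 m: t = x/vₓ = 31.4/38.32 = 0.8193 s.
Vertical velocity there: v_y = v_y0 − g t = 32.73 − 19.2 × 0.8193 = 17.00 m/s.
Speed: √(vₓ² + v_y²) = √(38.32² + 17.00²) = 41.93 m/s.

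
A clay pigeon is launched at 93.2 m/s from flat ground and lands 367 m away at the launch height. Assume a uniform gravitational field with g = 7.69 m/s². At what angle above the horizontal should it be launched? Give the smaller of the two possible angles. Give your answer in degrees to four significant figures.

9.480°

From R = (v₀²/g) sin 2θ: sin 2θ = 7.69 × 367 / 8686.2 = 0.3249.
2θ = 18.96° or 180° − 18.96° = 161.0°, so θ = 9.480° or 80.52°.
The smaller angle is 9.480°.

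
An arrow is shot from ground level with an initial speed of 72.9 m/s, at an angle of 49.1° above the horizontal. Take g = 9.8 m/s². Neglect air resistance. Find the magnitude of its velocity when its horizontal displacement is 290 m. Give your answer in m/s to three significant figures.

vₓ = 72.90 cos 49.1° = 47.73 m/s; v_y0 = 72.90 sin 49.1° = 55.10 m/s.
At x = 290 m, t = x/vₓ = 290/47.73 = 6.076 s.
Vertical velocity there: v_y = v_y0 − g t = 55.10 − 9.80 × 6.076 = −4.441 m/s.
Speed: √(vₓ² + v_y²) = √(47.73² + 4.441²) = 47.94 m/s.

47.9 m/s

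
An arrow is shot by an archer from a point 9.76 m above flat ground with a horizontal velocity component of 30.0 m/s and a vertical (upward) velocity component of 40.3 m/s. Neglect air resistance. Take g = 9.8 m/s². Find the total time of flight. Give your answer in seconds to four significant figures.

With up positive and y = 0 at the ground: y(t) = 9.76 + (40.30) t − 4.900 t². Setting y = 0 and taking the positive root: t = [40.30 + √(40.30² + 2·9.80·9.76)] / 9.80 = (40.30 + 42.61) / 9.80 = 8.460 s.

8.460 s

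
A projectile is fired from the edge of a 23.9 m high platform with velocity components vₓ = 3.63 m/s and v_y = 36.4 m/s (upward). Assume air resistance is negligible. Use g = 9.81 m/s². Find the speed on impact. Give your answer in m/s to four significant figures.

42.51 m/s

Vertical motion (up positive, ground at y = 0): 4.905 t² − (36.40) t − 23.9 = 0, so t = (36.40 + √(36.40² + 2·9.81·23.9)) / 9.81 = (36.40 + 42.35) / 9.81 = 8.028 s.
Vertical velocity at impact: v_y = v_y0 − g t = 36.40 − 9.81 × 8.028 = −42.35 m/s.
Speed: |v| = √(vₓ² + v_y²) = √(3.630² + 42.35²) = 42.51 m/s.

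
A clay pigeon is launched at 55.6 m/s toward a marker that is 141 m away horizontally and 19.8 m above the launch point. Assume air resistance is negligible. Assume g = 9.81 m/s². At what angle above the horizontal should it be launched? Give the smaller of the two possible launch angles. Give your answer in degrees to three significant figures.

Trajectory: y = x tanθ − g x² (1 + tan²θ)/(2v₀²). With x = 141, y = 19.8, v₀ = 55.6, g = 9.81:
31.54 tan²θ − 141 tanθ + (51.34) = 0.
tanθ = [141 ± √(141² − 4 × 31.54 × (51.34))] / (2 × 31.54) = (141 ± 115.8) / 63.09, giving tanθ = 0.3999 or 4.070.
θ = 21.80° or 76.20°; the smaller is 21.80°.

21.8°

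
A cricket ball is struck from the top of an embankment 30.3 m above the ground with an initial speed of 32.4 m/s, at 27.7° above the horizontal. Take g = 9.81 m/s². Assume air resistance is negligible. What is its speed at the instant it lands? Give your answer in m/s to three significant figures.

40.5 m/s

vₓ = 32.40 cos 27.7° = 28.69 m/s; v_y0 = 32.40 sin 27.7° = 15.06 m/s.
Vertical motion (up positive, ground at y = 0): 4.905 t² − (15.06) t − 30.3 = 0, so t = (15.06 + √(15.06² + 2·9.81·30.3)) / 9.81 = (15.06 + 28.66) / 9.81 = 4.457 s.
Vertical velocity at impact: v_y = v_y0 − g t = 15.06 − 9.81 × 4.457 = −28.66 m/s.
Speed: |v| = √(vₓ² + v_y²) = √(28.69² + 28.66²) = 40.55 m/s.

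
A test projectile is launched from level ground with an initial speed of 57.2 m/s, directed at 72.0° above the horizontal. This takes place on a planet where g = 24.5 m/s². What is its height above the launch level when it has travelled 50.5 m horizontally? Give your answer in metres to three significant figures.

Resolve: vₓ = 57.20 cos 72.0° = 17.68 m/s and v_y0 = 57.20 sin 72.0° = 54.40 m/s.
Time to reach x = 50.5 m: t = x/vₓ = 50.5/17.68 = 2.857 s.
Height: y = v_y0 t − ½ g t² = 54.40 × 2.857 − 12.25 × 2.857² = 155.4 − 99.99 = 55.43 m.

55.4 m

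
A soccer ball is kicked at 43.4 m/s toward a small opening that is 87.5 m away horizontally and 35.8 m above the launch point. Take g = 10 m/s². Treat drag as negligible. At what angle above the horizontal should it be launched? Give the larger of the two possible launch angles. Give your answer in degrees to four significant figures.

74.14°

Trajectory: y = x tanθ − g x² (1 + tan²θ)/(2v₀²). With x = 87.5, y = 35.8, v₀ = 43.4, g = 10.0:
20.32 tan²θ − 87.5 tanθ + (56.12) = 0.
tanθ = [87.5 ± √(87.5² − 4 × 20.32 × (56.12))] / (2 × 20.32) = (87.5 ± 55.62) / 40.65, giving tanθ = 0.7843 or 3.521.
θ = 38.11° or 74.14°; the larger is 74.14°.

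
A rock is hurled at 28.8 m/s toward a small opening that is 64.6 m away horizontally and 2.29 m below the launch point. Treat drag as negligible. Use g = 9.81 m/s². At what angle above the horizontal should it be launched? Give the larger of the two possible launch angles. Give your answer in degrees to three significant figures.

Trajectory: y = x tanθ − g x² (1 + tan²θ)/(2v₀²). With x = 64.6, y = −2.29, v₀ = 28.8, g = 9.81:
24.68 tan²θ − 64.6 tanθ + (22.39) = 0.
tanθ = [64.6 ± √(64.6² − 4 × 24.68 × (22.39))] / (2 × 24.68) = (64.6 ± 44.31) / 49.36, giving tanθ = 0.4111 or 2.207.
θ = 22.35° or 65.62°; the larger is 65.62°.

65.6°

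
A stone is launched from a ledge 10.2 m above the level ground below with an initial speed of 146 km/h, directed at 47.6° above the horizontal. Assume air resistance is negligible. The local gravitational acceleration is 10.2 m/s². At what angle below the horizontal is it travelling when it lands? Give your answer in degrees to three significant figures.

Convert: 146 km/h = 146/3.6 = 40.56 m/s.
Components: vₓ = 40.56 cos 47.6° = 27.35 m/s, v_y0 = 40.56 sin 47.6° = 29.95 m/s.
Vertical motion (up positive, ground at y = 0): 5.100 t² − (29.95) t − 10.2 = 0, so t = (29.95 + √(29.95² + 2·10.2·10.2)) / 10.2 = (29.95 + 33.24) / 10.2 = 6.195 s.
At impact: v_y = v_y0 − g t = −33.24 m/s; vₓ = 27.35 m/s.
Angle below horizontal: arctan(|v_y|/vₓ) = arctan(33.24/27.35) = 50.56°.

50.6°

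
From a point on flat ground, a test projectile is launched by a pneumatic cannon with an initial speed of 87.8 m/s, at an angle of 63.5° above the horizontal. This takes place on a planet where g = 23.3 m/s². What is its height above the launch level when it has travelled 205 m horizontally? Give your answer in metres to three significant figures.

Horizontal component vₓ = 87.80 cos 63.5° = 39.18 m/s; vertical v_y0 = 87.80 sin 63.5° = 78.58 m/s.
x = vₓ t ⇒ t = 205/39.18 = 5.233 s.
Height: y = v_y0 t − ½ g t² = 78.58 × 5.233 − 11.65 × 5.233² = 411.2 − 319.0 = 92.17 m.

92.2 m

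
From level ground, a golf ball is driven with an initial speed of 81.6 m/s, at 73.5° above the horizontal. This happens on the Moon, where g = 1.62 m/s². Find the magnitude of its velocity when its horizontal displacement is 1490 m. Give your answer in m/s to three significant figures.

vₓ = 81.60 cos 73.5° = 23.18 m/s; v_y0 = 81.60 sin 73.5° = 78.24 m/s.
Time to reach x = 1490 m: t = x/vₓ = 1490/23.18 = 64.29 s.
Vertical velocity there: v_y = v_y0 − g t = 78.24 − 1.62 × 64.29 = −25.91 m/s.
Speed: √(vₓ² + v_y²) = √(23.18² + 25.91²) = 34.76 m/s.

34.8 m/s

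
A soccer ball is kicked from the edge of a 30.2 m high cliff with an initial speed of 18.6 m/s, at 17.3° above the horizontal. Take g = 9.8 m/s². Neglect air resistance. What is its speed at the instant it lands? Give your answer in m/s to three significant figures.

Resolve: vₓ = 18.60 cos 17.3° = 17.76 m/s and v_y0 = 18.60 sin 17.3° = 5.531 m/s.
The projectile lands when y = 30.2 + (5.531) t − ½·9.80·t² = 0. Positive root: t = (5.531 + √(5.531² + 2·9.80·30.2)) / 9.80 = (5.531 + 24.95) / 9.80 = 3.110 s.
Vertical velocity at impact: v_y = v_y0 − g t = 5.531 − 9.80 × 3.110 = −24.95 m/s.
Speed: |v| = √(vₓ² + v_y²) = √(17.76² + 24.95²) = 30.62 m/s.

30.6 m/s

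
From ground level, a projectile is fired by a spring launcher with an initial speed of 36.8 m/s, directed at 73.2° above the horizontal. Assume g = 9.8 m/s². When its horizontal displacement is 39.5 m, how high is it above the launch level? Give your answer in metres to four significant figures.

63.25 m

Resolve: vₓ = 36.80 cos 73.2° = 10.64 m/s and v_y0 = 36.80 sin 73.2° = 35.23 m/s.
x = vₓ t ⇒ t = 39.5/10.64 = 3.714 s.
Height: y = v_y0 t − ½ g t² = 35.23 × 3.714 − 4.900 × 3.714² = 130.8 − 67.58 = 63.25 m.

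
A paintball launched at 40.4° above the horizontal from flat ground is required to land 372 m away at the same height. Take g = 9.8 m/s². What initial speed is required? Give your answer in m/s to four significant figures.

On level ground R = v₀² sin 2θ / g ⇒ v₀ = √(gR / sin 2θ).
v₀ = √(9.80 × 372 / sin 80.80°) = √(3646 / 0.9871) = √3693.1 = 60.77 m/s.

60.77 m/s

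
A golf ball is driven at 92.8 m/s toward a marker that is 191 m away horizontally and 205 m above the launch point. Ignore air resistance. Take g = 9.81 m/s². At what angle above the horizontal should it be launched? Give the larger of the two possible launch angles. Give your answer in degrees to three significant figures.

Trajectory: y = x tanθ − g x² (1 + tan²θ)/(2v₀²). With x = 191, y = 205, v₀ = 92.8, g = 9.81:
20.78 tan²θ − 191 tanθ + (225.8) = 0.
tanθ = [191 ± √(191² − 4 × 20.78 × (225.8))] / (2 × 20.78) = (191 ± 133.1) / 41.56, giving tanθ = 1.393 or 7.799.
θ = 54.33° or 82.69°; the larger is 82.69°.

82.7°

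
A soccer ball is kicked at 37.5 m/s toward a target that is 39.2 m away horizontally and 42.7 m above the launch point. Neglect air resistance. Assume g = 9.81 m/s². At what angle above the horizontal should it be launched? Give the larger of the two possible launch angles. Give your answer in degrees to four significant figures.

80.14°

Trajectory: y = x tanθ − g x² (1 + tan²θ)/(2v₀²). With x = 39.2, y = 42.7, v₀ = 37.5, g = 9.81:
5.360 tan²θ − 39.2 tanθ + (48.06) = 0.
tanθ = [39.2 ± √(39.2² − 4 × 5.360 × (48.06))] / (2 × 5.360) = (39.2 ± 22.50) / 10.72, giving tanθ = 1.558 or 5.756.
θ = 57.30° or 80.14°; the larger is 80.14°.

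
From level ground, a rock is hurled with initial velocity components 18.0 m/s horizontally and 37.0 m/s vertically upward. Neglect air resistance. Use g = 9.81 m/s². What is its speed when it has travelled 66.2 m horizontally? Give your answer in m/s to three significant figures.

18.0 m/s

At x = 66.2 m, t = x/vₓ = 66.2/18.00 = 3.678 s.
Vertical velocity there: v_y = v_y0 − g t = 37.00 − 9.81 × 3.678 = 0.9210 m/s.
Speed: √(vₓ² + v_y²) = √(18.00² + 0.9210²) = 18.02 m/s.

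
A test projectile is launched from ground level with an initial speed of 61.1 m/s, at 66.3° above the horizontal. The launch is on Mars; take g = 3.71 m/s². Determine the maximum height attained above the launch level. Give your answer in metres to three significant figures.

Horizontal component vₓ = 61.10 cos 66.3° = 24.56 m/s; vertical v_y0 = 61.10 sin 66.3° = 55.95 m/s.
At the apex v_y = 0, so H = v_y0²/(2g) = 55.95²/7.420 = 421.8 m.

422 m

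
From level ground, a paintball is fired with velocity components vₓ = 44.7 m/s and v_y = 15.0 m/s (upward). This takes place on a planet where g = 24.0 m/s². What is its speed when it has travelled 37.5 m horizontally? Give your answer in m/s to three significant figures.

At x = 37.5 m, t = x/vₓ = 37.5/44.70 = 0.8389 s.
Vertical velocity there: v_y = v_y0 − g t = 15.00 − 24.0 × 0.8389 = −5.134 m/s.
Speed: √(vₓ² + v_y²) = √(44.70² + 5.134²) = 44.99 m/s.

45.0 m/s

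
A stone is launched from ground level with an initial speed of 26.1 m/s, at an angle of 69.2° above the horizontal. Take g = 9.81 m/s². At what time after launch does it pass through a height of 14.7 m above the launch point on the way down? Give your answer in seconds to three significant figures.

4.27 s

Horizontal component vₓ = 26.10 cos 69.2° = 9.268 m/s; vertical v_y0 = 26.10 sin 69.2° = 24.40 m/s.
Require v_y0 t − ½ g t² = 14.7, i.e. 4.905 t² − 24.40 t + 14.7 = 0.
t = [24.40 ± √(24.40² − 2·9.81·14.7)] / 9.81 = (24.40 ± 17.52) / 9.81, so t = 0.7014 s or t = 4.273 s.
The descending-branch root is 4.273 s.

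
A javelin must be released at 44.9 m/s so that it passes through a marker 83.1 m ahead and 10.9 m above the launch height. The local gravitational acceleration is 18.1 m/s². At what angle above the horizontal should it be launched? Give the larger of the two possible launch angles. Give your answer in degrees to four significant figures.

Trajectory: y = x tanθ − g x² (1 + tan²θ)/(2v₀²). With x = 83.1, y = 10.9, v₀ = 44.9, g = 18.1:
31.00 tan²θ − 83.1 tanθ + (41.90) = 0.
tanθ = [83.1 ± √(83.1² − 4 × 31.00 × (41.90))] / (2 × 31.00) = (83.1 ± 41.35) / 62.00, giving tanθ = 0.6733 or 2.007.
θ = 33.95° or 63.52°; the larger is 63.52°.

63.52°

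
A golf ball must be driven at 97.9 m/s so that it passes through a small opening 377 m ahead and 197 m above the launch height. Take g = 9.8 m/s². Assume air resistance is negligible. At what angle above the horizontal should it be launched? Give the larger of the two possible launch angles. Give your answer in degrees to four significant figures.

Trajectory: y = x tanθ − g x² (1 + tan²θ)/(2v₀²). With x = 377, y = 197, v₀ = 97.9, g = 9.80:
72.66 tan²θ − 377 tanθ + (269.7) = 0.
tanθ = [377 ± √(377² − 4 × 72.66 × (269.7))] / (2 × 72.66) = (377 ± 252.5) / 145.3, giving tanθ = 0.8568 or 4.332.
θ = 40.59° or 77.00°; the larger is 77.00°.

77.00°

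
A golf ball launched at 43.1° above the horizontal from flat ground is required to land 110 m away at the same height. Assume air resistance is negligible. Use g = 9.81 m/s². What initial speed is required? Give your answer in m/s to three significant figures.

32.9 m/s

Level-ground range: R = v₀² sin(2θ)/g, so v₀ = √(gR / sin 2θ).
v₀ = √(9.81 × 110 / sin 86.20°) = √(1079 / 0.9978) = √1081.5 = 32.89 m/s.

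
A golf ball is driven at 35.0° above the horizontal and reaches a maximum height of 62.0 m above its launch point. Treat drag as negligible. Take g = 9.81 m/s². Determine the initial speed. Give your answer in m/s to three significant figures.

At the peak v_y = 0, so v_y0 = √(2gH) = √(2 × 9.81 × 62.0) = 34.88 m/s.
v_y0 = v₀ sin θ ⇒ v₀ = 34.88 / sin 35.0° = 60.81 m/s.

60.8 m/s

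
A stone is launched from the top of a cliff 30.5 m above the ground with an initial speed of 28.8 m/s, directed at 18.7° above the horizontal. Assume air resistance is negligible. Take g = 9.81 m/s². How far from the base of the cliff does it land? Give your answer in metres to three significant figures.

Horizontal component vₓ = 28.80 cos 18.7° = 27.28 m/s; vertical v_y0 = 28.80 sin 18.7° = 9.234 m/s.
Vertical motion (up positive, ground at y = 0): 4.905 t² − (9.234) t − 30.5 = 0, so t = (9.234 + √(9.234² + 2·9.81·30.5)) / 9.81 = (9.234 + 26.15) / 9.81 = 3.607 s.
Horizontal distance: R = vₓ t = 27.28 × 3.607 = 98.39 m.

98.4 m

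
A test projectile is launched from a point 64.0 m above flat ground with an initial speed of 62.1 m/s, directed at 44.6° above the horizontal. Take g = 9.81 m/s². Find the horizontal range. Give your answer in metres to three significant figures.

Resolve: vₓ = 62.10 cos 44.6° = 44.22 m/s and v_y0 = 62.10 sin 44.6° = 43.60 m/s.
Vertical motion (up positive, ground at y = 0): 4.905 t² − (43.60) t − 64.0 = 0, so t = (43.60 + √(43.60² + 2·9.81·64.0)) / 9.81 = (43.60 + 56.19) / 9.81 = 10.17 s.
Horizontal distance: R = vₓ t = 44.22 × 10.17 = 449.8 m.

450 m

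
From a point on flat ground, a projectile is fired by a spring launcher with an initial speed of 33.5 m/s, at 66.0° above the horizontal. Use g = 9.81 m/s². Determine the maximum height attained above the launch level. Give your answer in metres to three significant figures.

47.7 m

Components: vₓ = 33.50 cos 66.0° = 13.63 m/s, v_y0 = 33.50 sin 66.0° = 30.60 m/s.
Maximum height: H = v_y0² / (2g) = 30.60² / (2 × 9.81) = 47.74 m.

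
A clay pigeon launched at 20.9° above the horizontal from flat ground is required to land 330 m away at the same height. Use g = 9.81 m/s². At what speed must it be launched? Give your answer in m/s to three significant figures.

69.7 m/s

Level-ground range: R = v₀² sin(2θ)/g, so v₀ = √(gR / sin 2θ).
v₀ = √(9.81 × 330 / sin 41.80°) = √(3237 / 0.6665) = √4856.9 = 69.69 m/s.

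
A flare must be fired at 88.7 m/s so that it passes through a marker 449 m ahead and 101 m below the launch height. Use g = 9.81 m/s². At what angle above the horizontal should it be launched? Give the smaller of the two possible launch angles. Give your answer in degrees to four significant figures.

3.197°

Trajectory: y = x tanθ − g x² (1 + tan²θ)/(2v₀²). With x = 449, y = −101, v₀ = 88.7, g = 9.81:
125.7 tan²θ − 449 tanθ + (24.69) = 0.
tanθ = [449 ± √(449² − 4 × 125.7 × (24.69))] / (2 × 125.7) = (449 ± 435.0) / 251.4, giving tanθ = 0.05585 or 3.517.
θ = 3.197° or 74.13°; the smaller is 3.197°.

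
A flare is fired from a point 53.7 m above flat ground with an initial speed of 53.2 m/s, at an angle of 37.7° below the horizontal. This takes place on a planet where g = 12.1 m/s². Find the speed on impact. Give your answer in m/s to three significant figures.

vₓ = 53.20 cos 37.7° = 42.09 m/s; v_y0 = −32.53 m/s (downward).
Vertical motion (up positive, ground at y = 0): 6.050 t² − (−32.53) t − 53.7 = 0, so t = (−32.53 + √(32.53² + 2·12.1·53.7)) / 12.1 = (−32.53 + 48.56) / 12.1 = 1.324 s.
Vertical velocity at impact: v_y = v_y0 − g t = −32.53 − 12.1 × 1.324 = −48.56 m/s.
Speed: |v| = √(vₓ² + v_y²) = √(42.09² + 48.56²) = 64.26 m/s.

64.3 m/s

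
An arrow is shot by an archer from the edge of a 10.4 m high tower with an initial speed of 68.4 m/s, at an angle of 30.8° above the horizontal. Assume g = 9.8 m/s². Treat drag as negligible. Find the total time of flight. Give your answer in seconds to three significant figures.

Resolve: vₓ = 68.40 cos 30.8° = 58.75 m/s and v_y0 = 68.40 sin 30.8° = 35.02 m/s.
With up positive and y = 0 at the ground: y(t) = 10.4 + (35.02) t − 4.900 t². Setting y = 0 and taking the positive root: t = [35.02 + √(35.02² + 2·9.80·10.4)] / 9.80 = (35.02 + 37.82) / 9.80 = 7.433 s.

7.43 s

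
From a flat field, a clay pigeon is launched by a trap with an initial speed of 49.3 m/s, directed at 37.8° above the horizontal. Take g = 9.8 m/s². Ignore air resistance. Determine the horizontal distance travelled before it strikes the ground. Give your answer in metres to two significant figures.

240 m

Resolve: vₓ = 49.30 cos 37.8° = 38.95 m/s and v_y0 = 49.30 sin 37.8° = 30.22 m/s.
Flight time T = 2 v_y0 / g = 6.167 s.
Range: R = vₓ T = 38.95 × 6.167 = 240.2 m.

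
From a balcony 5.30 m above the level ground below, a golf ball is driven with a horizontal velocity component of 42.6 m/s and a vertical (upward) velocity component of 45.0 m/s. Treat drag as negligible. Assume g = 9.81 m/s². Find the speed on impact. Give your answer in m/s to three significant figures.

Vertical motion (up positive, ground at y = 0): 4.905 t² − (45.00) t − 5.30 = 0, so t = (45.00 + √(45.00² + 2·9.81·5.30)) / 9.81 = (45.00 + 46.14) / 9.81 = 9.291 s.
Vertical velocity at impact: v_y = v_y0 − g t = 45.00 − 9.81 × 9.291 = −46.14 m/s.
Speed: |v| = √(vₓ² + v_y²) = √(42.60² + 46.14²) = 62.80 m/s.

62.8 m/s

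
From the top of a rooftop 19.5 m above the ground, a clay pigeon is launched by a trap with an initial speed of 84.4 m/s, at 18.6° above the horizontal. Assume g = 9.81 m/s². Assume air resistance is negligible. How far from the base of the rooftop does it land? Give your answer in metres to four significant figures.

490.8 m

Resolve: vₓ = 84.40 cos 18.6° = 79.99 m/s and v_y0 = 84.40 sin 18.6° = 26.92 m/s.
Vertical motion (up positive, ground at y = 0): 4.905 t² − (26.92) t − 19.5 = 0, so t = (26.92 + √(26.92² + 2·9.81·19.5)) / 9.81 = (26.92 + 33.28) / 9.81 = 6.136 s.
Horizontal distance: R = vₓ t = 79.99 × 6.136 = 490.8 m.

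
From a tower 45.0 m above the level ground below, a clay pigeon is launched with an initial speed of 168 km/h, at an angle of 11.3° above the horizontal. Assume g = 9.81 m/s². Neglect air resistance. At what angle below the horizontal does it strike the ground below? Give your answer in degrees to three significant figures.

Convert: 168 km/h = 168/3.6 = 46.67 m/s.
Components: vₓ = 46.67 cos 11.3° = 45.76 m/s, v_y0 = 46.67 sin 11.3° = 9.144 m/s.
Vertical motion (up positive, ground at y = 0): 4.905 t² − (9.144) t − 45.0 = 0, so t = (9.144 + √(9.144² + 2·9.81·45.0)) / 9.81 = (9.144 + 31.09) / 9.81 = 4.101 s.
At impact: v_y = v_y0 − g t = −31.09 m/s; vₓ = 45.76 m/s.
Angle below horizontal: arctan(|v_y|/vₓ) = arctan(31.09/45.76) = 34.19°.

34.2°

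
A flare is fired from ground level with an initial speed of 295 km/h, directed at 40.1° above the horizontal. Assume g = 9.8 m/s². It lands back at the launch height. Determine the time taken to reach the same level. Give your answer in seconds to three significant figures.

Convert: 295 km/h = 295/3.6 = 81.94 m/s.
Horizontal component vₓ = 81.94 cos 40.1° = 62.68 m/s; vertical v_y0 = 81.94 sin 40.1° = 52.78 m/s.
Landing at launch height ⇒ T = 2 v_y0 / g = 2 × 52.78 / 9.80 = 10.77 s.

10.8 s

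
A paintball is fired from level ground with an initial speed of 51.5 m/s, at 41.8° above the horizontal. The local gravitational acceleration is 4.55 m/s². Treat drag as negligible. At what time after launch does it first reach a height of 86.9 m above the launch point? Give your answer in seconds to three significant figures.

Horizontal component vₓ = 51.50 cos 41.8° = 38.39 m/s; vertical v_y0 = 51.50 sin 41.8° = 34.33 m/s.
Height y(t) = 34.33 t − 2.275 t² = 86.9 gives 2.275 t² − 34.33 t + 86.9 = 0.
t = [34.33 ± √(34.33² − 2·4.55·86.9)] / 4.55 = (34.33 ± 19.69) / 4.55, so t = 3.218 s or t = 11.87 s.
The first (ascending) time is 3.218 s.

3.22 s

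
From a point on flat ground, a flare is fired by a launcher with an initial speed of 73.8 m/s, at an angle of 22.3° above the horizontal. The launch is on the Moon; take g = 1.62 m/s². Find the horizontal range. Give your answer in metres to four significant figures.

2361 m

Resolve: vₓ = 73.80 cos 22.3° = 68.28 m/s and v_y0 = 73.80 sin 22.3° = 28.00 m/s.
Time aloft: T = 2 v_y0 / g = 2 × 28.00 / 1.62 = 34.57 s.
Horizontal distance R = vₓ T = 68.28 × 34.57 = 2361 m.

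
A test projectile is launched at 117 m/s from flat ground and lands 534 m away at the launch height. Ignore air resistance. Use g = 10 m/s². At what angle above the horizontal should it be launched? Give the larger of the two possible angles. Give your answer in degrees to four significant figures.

78.52°

Level-ground range R = v₀² sin(2θ)/g ⇒ sin(2θ) = gR/v₀² = 10.0 × 534 / 117² = 0.3901.
2θ = 22.96° or 180° − 22.96° = 157.0°, so θ = 11.48° or 78.52°.
The larger angle is 78.52°.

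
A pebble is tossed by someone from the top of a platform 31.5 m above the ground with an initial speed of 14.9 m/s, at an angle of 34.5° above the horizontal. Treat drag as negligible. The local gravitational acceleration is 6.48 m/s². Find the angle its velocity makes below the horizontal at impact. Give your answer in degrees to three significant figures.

60.7°

Horizontal component vₓ = 14.90 cos 34.5° = 12.28 m/s; vertical v_y0 = 14.90 sin 34.5° = 8.439 m/s.
With up positive and y = 0 at the ground: y(t) = 31.5 + (8.439) t − 3.240 t². Setting y = 0 and taking the positive root: t = [8.439 + √(8.439² + 2·6.48·31.5)] / 6.48 = (8.439 + 21.90) / 6.48 = 4.682 s.
At impact: v_y = v_y0 − g t = −21.90 m/s; vₓ = 12.28 m/s.
Angle below horizontal: arctan(|v_y|/vₓ) = arctan(21.90/12.28) = 60.72°.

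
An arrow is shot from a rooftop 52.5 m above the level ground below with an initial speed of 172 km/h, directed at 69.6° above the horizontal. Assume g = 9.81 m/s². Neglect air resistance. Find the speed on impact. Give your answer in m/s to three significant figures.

57.6 m/s

Convert: 172 km/h = 172/3.6 = 47.78 m/s.
Components: vₓ = 47.78 cos 69.6° = 16.65 m/s, v_y0 = 47.78 sin 69.6° = 44.78 m/s.
The projectile lands when y = 52.5 + (44.78) t − ½·9.81·t² = 0. Positive root: t = (44.78 + √(44.78² + 2·9.81·52.5)) / 9.81 = (44.78 + 55.09) / 9.81 = 10.18 s.
Vertical velocity at impact: v_y = v_y0 − g t = 44.78 − 9.81 × 10.18 = −55.09 m/s.
Speed: |v| = √(vₓ² + v_y²) = √(16.65² + 55.09²) = 57.56 m/s.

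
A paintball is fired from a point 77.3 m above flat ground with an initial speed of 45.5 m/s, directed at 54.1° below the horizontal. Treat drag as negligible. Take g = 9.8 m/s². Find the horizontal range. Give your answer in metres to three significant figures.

Horizontal component vₓ = 45.50 cos 54.1° = 26.68 m/s; vertical v_y0 = −36.86 m/s (downward).
With up positive and y = 0 at the ground: y(t) = 77.3 + (−36.86) t − 4.900 t². Setting y = 0 and taking the positive root: t = [−36.86 + √(36.86² + 2·9.80·77.3)] / 9.80 = (−36.86 + 53.61) / 9.80 = 1.709 s.
Horizontal distance: R = vₓ t = 26.68 × 1.709 = 45.60 m.

45.6 m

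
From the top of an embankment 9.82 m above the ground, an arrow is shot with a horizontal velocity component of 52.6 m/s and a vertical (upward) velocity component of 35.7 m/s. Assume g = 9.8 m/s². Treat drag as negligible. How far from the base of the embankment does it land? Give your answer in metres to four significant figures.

397.2 m

Vertical motion (up positive, ground at y = 0): 4.900 t² − (35.70) t − 9.82 = 0, so t = (35.70 + √(35.70² + 2·9.80·9.82)) / 9.80 = (35.70 + 38.30) / 9.80 = 7.551 s.
Horizontal distance: R = vₓ t = 52.60 × 7.551 = 397.2 m.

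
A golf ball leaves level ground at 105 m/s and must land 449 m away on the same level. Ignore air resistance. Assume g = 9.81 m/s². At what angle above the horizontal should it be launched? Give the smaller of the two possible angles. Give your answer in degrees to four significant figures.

R = v₀² sin 2θ / g gives sin 2θ = gR/v₀² = 9.81·449/105² = 0.3995.
2θ = 23.55° or 180° − 23.55° = 156.5°, so θ = 11.77° or 78.23°.
The smaller angle is 11.77°.

11.77°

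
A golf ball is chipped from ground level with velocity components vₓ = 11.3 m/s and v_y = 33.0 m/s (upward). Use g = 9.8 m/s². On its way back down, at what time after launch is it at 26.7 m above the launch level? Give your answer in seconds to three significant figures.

Height y(t) = 33.00 t − 4.900 t² = 26.7 gives 4.900 t² − 33.00 t + 26.7 = 0.
t = [33.00 ± √(33.00² − 2·9.80·26.7)] / 9.80 = (33.00 ± 23.78) / 9.80, so t = 0.9404 s or t = 5.794 s.
The descending-branch root is 5.794 s.

5.79 s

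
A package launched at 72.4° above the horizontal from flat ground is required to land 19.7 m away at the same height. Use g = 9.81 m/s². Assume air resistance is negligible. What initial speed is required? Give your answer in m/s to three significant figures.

From R = (v₀² / g) sin 2θ: v₀ = √(gR / sin 2θ).
v₀ = √(9.81 × 19.7 / sin 144.8°) = √(193.3 / 0.5764) = √335.26 = 18.31 m/s.

18.3 m/s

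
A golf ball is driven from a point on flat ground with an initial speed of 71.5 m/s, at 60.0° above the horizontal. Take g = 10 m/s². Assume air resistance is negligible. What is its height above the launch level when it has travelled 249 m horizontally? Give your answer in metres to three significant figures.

vₓ = 71.50 cos 60.0° = 35.75 m/s; v_y0 = 71.50 sin 60.0° = 61.92 m/s.
Time to reach x = 249 m: t = x/vₓ = 249/35.75 = 6.965 s.
Height: y = v_y0 t − ½ g t² = 61.92 × 6.965 − 5.000 × 6.965² = 431.3 − 242.6 = 188.7 m.

189 m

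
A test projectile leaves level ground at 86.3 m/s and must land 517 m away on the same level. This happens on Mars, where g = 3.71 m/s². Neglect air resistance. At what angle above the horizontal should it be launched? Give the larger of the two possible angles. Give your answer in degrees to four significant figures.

R = v₀² sin 2θ / g gives sin 2θ = gR/v₀² = 3.71·517/86.3² = 0.2575.
2θ = 14.92° or 180° − 14.92° = 165.1°, so θ = 7.462° or 82.54°.
The larger angle is 82.54°.

82.54°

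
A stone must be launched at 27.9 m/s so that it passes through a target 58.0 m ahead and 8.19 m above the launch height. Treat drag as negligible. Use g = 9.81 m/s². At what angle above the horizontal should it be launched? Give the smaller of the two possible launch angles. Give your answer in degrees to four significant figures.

Trajectory: y = x tanθ − g x² (1 + tan²θ)/(2v₀²). With x = 58.0, y = 8.19, v₀ = 27.9, g = 9.81:
21.20 tan²θ − 58.0 tanθ + (29.39) = 0.
tanθ = [58.0 ± √(58.0² − 4 × 21.20 × (29.39))] / (2 × 21.20) = (58.0 ± 29.53) / 42.40, giving tanθ = 0.6715 or 2.065.
θ = 33.88° or 64.16°; the smaller is 33.88°.

33.88°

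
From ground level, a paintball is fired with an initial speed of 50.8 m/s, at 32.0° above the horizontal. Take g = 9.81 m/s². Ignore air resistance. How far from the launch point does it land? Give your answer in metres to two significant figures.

240 m

vₓ = 50.80 cos 32.0° = 43.08 m/s; v_y0 = 50.80 sin 32.0° = 26.92 m/s.
Flight time T = 2 v_y0 / g = 5.488 s.
Horizontal distance R = vₓ T = 43.08 × 5.488 = 236.4 m.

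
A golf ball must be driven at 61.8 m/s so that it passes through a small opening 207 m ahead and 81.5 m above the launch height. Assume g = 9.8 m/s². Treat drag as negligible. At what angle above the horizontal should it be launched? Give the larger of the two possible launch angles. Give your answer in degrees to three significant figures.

Trajectory: y = x tanθ − g x² (1 + tan²θ)/(2v₀²). With x = 207, y = 81.5, v₀ = 61.8, g = 9.80:
54.97 tan²θ − 207 tanθ + (136.5) = 0.
tanθ = [207 ± √(207² − 4 × 54.97 × (136.5))] / (2 × 54.97) = (207 ± 113.3) / 109.9, giving tanθ = 0.8521 or 2.913.
θ = 40.44° or 71.05°; the larger is 71.05°.

71.1°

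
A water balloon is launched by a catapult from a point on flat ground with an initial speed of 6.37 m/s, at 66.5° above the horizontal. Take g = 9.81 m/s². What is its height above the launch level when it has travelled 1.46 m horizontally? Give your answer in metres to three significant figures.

1.74 m

Components: vₓ = 6.370 cos 66.5° = 2.540 m/s, v_y0 = 6.370 sin 66.5° = 5.842 m/s.
Time to reach x = 1.46 m: t = x/vₓ = 1.46/2.540 = 0.5748 s.
Height: y = v_y0 t − ½ g t² = 5.842 × 0.5748 − 4.905 × 0.5748² = 3.358 − 1.621 = 1.737 m.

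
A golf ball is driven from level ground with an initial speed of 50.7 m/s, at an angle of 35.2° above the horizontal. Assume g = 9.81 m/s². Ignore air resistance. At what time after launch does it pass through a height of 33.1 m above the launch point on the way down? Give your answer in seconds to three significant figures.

Components: vₓ = 50.70 cos 35.2° = 41.43 m/s, v_y0 = 50.70 sin 35.2° = 29.23 m/s.
Set y = v_y0 t − ½ g t² = 33.1: 4.905 t² − 29.23 t + 33.1 = 0.
t = [29.23 ± √(29.23² − 2·9.81·33.1)] / 9.81 = (29.23 ± 14.31) / 9.81, so t = 1.521 s or t = 4.438 s.
The descending-branch root is 4.438 s.

4.44 s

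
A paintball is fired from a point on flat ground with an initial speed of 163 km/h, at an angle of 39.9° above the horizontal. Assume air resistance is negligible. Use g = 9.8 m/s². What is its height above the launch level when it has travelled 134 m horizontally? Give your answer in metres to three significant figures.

Convert: 163 km/h = 163/3.6 = 45.28 m/s.
Horizontal component vₓ = 45.28 cos 39.9° = 34.74 m/s; vertical v_y0 = 45.28 sin 39.9° = 29.04 m/s.
At x = 134 m, t = x/vₓ = 134/34.74 = 3.858 s.
Height: y = v_y0 t − ½ g t² = 29.04 × 3.858 − 4.900 × 3.858² = 112.0 − 72.92 = 39.12 m.

39.1 m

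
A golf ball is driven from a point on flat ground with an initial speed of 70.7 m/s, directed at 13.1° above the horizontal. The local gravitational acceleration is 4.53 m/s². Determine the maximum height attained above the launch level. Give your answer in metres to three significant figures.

28.3 m

Horizontal component vₓ = 70.70 cos 13.1° = 68.86 m/s; vertical v_y0 = 70.70 sin 13.1° = 16.02 m/s.
Maximum height: H = v_y0² / (2g) = 16.02² / (2 × 4.53) = 28.34 m.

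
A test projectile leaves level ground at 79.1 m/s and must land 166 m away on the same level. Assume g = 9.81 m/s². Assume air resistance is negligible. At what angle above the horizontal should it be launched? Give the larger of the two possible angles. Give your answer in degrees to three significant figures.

R = v₀² sin 2θ / g gives sin 2θ = gR/v₀² = 9.81·166/79.1² = 0.2603.
2θ = 15.09° or 180° − 15.09° = 164.9°, so θ = 7.543° or 82.46°.
The larger angle is 82.46°.

82.5°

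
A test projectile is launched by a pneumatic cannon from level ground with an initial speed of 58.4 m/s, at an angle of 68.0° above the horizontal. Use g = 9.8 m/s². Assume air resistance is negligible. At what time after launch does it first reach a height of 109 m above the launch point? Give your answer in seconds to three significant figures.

2.65 s

Resolve: vₓ = 58.40 cos 68.0° = 21.88 m/s and v_y0 = 58.40 sin 68.0° = 54.15 m/s.
Require v_y0 t − ½ g t² = 109, i.e. 4.900 t² − 54.15 t + 109 = 0.
t = [54.15 ± √(54.15² − 2·9.80·109)] / 9.80 = (54.15 ± 28.21) / 9.80, so t = 2.647 s or t = 8.403 s.
The first (ascending) time is 2.647 s.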